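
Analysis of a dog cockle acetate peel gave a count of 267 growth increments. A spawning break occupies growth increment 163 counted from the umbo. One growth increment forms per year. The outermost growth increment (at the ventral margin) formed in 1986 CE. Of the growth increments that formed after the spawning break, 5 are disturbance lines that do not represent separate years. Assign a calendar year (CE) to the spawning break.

The spawning break sits at growth increment 163 from the umbo, so 267 − 163 = 104 growth increments formed after it.
Excluding 5 false growth increments: 104 − 5 = 99.
Counting back 99 years from 1986 CE places the spawning break in 1986 − 99 = 1887 CE.

1887 CE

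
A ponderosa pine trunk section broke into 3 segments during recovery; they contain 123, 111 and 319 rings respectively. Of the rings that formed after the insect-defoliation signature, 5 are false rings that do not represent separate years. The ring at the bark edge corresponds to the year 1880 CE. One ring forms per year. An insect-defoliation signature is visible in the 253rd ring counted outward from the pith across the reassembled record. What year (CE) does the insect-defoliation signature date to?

Total rings = 123 + 111 + 319 = 553.
553 − 253 = 300 rings lie beyond the insect-defoliation signature toward the bark edge.
Excluding 5 false rings: 300 − 5 = 295.
The ring at the bark edge is 1880 CE, so the insect-defoliation signature dates to 1880 − 295 = 1585 CE.

1585 CE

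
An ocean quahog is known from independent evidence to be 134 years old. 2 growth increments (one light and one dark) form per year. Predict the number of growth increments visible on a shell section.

268 growth increments

With 2 growth increments per year, 134 years would produce 134 × 2 = 268 growth increments.
So 268 growth increments should be present.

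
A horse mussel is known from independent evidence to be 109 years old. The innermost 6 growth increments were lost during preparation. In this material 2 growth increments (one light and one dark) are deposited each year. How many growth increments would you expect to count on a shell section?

212 growth increments

Expected growth increments: 109 × 2 = 218.
Less the 6 uncaptured growth increments: 218 − 6 = 212.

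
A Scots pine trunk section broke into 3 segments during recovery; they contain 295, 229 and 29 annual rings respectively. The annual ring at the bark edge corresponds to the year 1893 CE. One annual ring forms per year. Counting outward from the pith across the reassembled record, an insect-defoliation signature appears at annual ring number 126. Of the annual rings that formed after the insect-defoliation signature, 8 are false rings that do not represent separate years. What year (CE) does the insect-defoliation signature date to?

Total annual rings = 295 + 229 + 29 = 553.
Between annual ring 126 and the bark edge there are 553 − 126 = 427 annual rings.
427 − 8 false = 419 true annual rings after the insect-defoliation signature.
Counting back 419 years from 1893 CE places the insect-defoliation signature in 1893 − 419 = 1474 CE.

1474 CE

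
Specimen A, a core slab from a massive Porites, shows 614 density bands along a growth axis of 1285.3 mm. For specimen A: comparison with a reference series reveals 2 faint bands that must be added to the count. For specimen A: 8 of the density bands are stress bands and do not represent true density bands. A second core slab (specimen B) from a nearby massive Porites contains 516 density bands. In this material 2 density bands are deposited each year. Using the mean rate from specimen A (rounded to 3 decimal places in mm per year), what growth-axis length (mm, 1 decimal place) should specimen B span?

1090.8 mm

Specimen A: true density band count = 614 − 8 + 2 = 608.
Specimen A: with 2 density bands per year, 608 / 2 = 304 years.
A: Extension rate ≈ 1285.3 / 304 = 4.228 mm/yr.
Specimen B: 516 density bands at 2 per year is 516 / 2 = 258 years. B's length ≈ 4.228 × 258 = 1090.8 mm.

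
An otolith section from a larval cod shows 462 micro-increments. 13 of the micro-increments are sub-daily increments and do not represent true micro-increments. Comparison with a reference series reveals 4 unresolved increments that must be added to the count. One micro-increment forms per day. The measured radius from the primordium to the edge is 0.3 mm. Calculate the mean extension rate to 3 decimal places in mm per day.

0.001 mm per day

After corrections the count is 462 − 13 + 4 = 453 micro-increments.
0.3 mm over 453 days gives 0.3 / 453 ≈ 0.001 mm per day.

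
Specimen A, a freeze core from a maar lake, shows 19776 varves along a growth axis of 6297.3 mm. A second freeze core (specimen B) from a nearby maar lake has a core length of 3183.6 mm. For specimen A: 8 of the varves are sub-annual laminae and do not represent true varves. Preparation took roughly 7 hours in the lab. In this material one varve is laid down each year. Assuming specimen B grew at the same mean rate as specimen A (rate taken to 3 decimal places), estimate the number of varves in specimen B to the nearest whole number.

Specimen A: after corrections the count is 19776 − 8 = 19768 varves.
A: Mean rate = 6297.3 mm / 19768 years ≈ 0.319 mm/year.
Specimen B: 3183.6 mm / 0.319 mm per year = 9979.94 years ≈ 9980 varves.

9980 varves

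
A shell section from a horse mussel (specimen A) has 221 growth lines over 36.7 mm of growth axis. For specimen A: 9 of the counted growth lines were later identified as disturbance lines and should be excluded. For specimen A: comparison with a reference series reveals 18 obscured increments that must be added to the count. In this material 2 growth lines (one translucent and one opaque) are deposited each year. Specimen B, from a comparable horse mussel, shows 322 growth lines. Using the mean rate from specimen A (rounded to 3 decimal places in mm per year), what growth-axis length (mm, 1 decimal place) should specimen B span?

51.4 mm

Specimen A: true growth line count = 221 − 9 + 18 = 230.
Specimen A: 230 growth lines at 2 per year is 230 / 2 = 115 years.
A: Mean rate = 36.7 mm / 115 years ≈ 0.319 mm/year.
Specimen B: dividing by 2 growth lines per year: 322 / 2 = 161 years. For B, 0.319 mm/year × 161 years = 51.4 mm.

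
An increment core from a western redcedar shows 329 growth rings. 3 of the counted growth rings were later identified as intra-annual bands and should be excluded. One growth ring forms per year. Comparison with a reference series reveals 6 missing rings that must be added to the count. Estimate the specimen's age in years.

332 years

True growth ring count = 329 − 3 + 6 = 332.
One growth ring per year makes the duration 332 years.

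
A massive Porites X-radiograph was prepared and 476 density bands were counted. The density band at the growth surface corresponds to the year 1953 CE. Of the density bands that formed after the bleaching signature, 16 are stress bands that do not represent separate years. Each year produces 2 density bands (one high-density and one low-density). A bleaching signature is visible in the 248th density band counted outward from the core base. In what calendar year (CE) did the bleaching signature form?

Between density band 248 and the growth surface there are 476 − 248 = 228 density bands.
228 − 16 false = 212 true density bands after the bleaching signature.
With 2 density bands per year, 212 / 2 = 106 years.
Counting back 106 years from 1953 CE places the bleaching signature in 1953 − 106 = 1847 CE.

1847 CE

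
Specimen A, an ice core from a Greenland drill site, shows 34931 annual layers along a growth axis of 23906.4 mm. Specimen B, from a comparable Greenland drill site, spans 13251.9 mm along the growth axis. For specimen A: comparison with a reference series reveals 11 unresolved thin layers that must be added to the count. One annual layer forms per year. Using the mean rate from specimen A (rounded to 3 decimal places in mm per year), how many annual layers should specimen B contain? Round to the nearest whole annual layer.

19374 annual layers

Specimen A: correcting the raw count gives 34931 + 11 = 34942 true annual layers.
A: Mean rate = 23906.4 mm / 34942 years ≈ 0.684 mm per year.
Specimen B: 13251.9 mm / 0.684 mm per year = 19374.12 years ≈ 19374 annual layers.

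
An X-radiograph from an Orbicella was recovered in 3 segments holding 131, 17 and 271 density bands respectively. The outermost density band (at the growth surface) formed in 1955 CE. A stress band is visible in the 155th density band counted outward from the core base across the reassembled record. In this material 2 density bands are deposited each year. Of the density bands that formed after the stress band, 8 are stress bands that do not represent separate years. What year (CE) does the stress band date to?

Total density bands = 131 + 17 + 271 = 419.
419 − 155 = 264 density bands lie beyond the stress band toward the growth surface.
Excluding 8 false density bands: 264 − 8 = 256.
Dividing by 2 density bands per year: 256 / 2 = 128 years.
Counting back 128 years from 1955 CE places the stress band in 1955 − 128 = 1827 CE.

1827 CE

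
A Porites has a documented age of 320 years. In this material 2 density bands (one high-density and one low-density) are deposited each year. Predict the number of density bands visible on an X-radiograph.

640 density bands

320 years at 2 density bands per year gives 320 × 2 = 640 density bands.
So 640 density bands should be present.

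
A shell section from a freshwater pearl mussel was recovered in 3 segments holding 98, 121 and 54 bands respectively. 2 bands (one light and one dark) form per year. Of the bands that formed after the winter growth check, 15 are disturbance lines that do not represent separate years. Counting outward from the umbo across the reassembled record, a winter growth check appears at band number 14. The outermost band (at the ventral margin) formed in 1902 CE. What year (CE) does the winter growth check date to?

Total bands = 98 + 121 + 54 = 273.
Between band 14 and the ventral margin there are 273 − 14 = 259 bands.
259 − 15 false = 244 true bands after the winter growth check.
Dividing by 2 bands per year: 244 / 2 = 122 years.
The band at the ventral margin is 1902 CE, so the winter growth check dates to 1902 − 122 = 1780 CE.

1780 CE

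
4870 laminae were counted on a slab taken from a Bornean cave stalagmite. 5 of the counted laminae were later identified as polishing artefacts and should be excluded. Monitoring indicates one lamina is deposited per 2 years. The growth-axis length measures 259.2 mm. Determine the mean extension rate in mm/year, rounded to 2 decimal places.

0.03 mm/year

Adjusted count: 4870 − 5 = 4865 laminae.
At 2 years per lamina, 4865 × 2 = 9730 years.
Extension rate ≈ 259.2 / 9730 = 0.03 mm/year.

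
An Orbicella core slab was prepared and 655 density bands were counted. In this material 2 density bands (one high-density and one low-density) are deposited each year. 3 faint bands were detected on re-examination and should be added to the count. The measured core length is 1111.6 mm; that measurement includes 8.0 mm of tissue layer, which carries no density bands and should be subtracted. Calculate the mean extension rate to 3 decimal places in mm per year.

After corrections the count is 655 + 3 = 658 density bands.
With 2 density bands per year, 658 / 2 = 329 years.
Removing the 8.0 mm offcut leaves 1111.6 − 8.0 = 1103.6 mm.
1103.6 mm over 329 years gives 1103.6 / 329 ≈ 3.354 mm per year.

3.354 mm per year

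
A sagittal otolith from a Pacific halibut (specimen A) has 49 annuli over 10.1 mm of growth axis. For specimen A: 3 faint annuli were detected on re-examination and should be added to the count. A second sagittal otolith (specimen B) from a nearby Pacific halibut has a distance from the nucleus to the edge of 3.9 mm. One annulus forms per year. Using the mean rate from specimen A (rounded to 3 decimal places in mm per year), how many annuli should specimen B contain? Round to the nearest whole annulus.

20 annuli

Specimen A: correcting the raw count gives 49 + 3 = 52 true annuli.
A: Mean rate = 10.1 mm / 52 years ≈ 0.194 mm/year.
Specimen B: 3.9 mm / 0.194 mm per year = 20.10 years ≈ 20 annuli.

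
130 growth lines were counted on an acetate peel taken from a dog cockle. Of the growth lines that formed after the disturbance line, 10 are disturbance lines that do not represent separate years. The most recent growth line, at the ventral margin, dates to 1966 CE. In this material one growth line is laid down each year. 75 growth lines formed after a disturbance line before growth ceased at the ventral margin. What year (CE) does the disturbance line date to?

1901 CE

75 growth lines formed after the disturbance line.
Removing the 10 false growth lines leaves 75 − 10 = 65 true growth lines beyond the disturbance line.
The growth line at the ventral margin is 1966 CE, so the disturbance line dates to 1966 − 65 = 1901 CE.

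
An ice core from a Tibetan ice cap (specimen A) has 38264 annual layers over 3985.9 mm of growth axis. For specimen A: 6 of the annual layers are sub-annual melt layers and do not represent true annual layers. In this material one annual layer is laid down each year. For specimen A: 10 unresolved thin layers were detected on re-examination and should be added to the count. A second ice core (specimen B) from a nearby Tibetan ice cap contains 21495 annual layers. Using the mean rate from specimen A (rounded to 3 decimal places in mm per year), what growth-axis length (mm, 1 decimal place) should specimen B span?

2235.5 mm

Specimen A: correcting the raw count gives 38264 − 6 + 10 = 38268 true annual layers.
A: 3985.9 mm over 38268 years gives 3985.9 / 38268 ≈ 0.104 mm per year.
For B, 0.104 mm/year × 21495 years = 2235.5 mm.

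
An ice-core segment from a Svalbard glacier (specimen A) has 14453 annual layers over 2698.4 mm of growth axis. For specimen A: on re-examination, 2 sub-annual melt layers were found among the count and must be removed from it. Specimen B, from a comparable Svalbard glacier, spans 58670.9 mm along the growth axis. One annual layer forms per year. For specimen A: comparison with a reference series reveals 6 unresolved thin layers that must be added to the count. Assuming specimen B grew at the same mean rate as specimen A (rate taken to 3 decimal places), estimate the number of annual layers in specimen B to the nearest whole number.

Specimen A: adjusted count: 14453 − 2 + 6 = 14457 annual layers.
A: Mean rate = 2698.4 mm / 14457 years ≈ 0.187 mm/yr.
B spans 58670.9 / 0.187 = 313748.13 years ≈ 313748 annual layers.

313748 annual layers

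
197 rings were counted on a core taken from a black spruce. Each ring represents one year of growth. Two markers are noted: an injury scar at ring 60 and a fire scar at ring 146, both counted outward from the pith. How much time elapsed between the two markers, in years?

146 − 60 = 86 rings lie between the two events.
That is 86 years at one ring per year.

86 years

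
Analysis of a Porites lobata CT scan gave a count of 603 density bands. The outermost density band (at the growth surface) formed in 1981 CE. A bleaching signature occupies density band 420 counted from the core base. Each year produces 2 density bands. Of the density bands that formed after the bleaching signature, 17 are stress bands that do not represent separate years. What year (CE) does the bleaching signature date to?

603 − 420 = 183 density bands lie beyond the bleaching signature toward the growth surface.
Removing the 17 false density bands leaves 183 − 17 = 166 true density bands beyond the bleaching signature.
166 density bands at 2 per year is 166 / 2 = 83 years.
1981 − 83 = 1898 CE.

1898 CE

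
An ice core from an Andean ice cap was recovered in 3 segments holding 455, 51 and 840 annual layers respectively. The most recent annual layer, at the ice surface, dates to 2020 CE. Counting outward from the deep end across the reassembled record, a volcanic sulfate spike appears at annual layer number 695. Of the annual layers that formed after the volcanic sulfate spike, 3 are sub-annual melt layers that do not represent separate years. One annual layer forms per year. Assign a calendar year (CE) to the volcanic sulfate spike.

1372 CE

Total annual layers = 455 + 51 + 840 = 1346.
The volcanic sulfate spike sits at annual layer 695 from the deep end, so 1346 − 695 = 651 annual layers formed after it.
Excluding 3 false annual layers: 651 − 3 = 648.
2020 − 648 = 1372 CE.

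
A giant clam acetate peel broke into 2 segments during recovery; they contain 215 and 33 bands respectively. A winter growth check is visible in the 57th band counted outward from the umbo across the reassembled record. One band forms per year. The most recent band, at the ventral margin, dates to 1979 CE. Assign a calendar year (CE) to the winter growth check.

1788 CE

Total bands = 215 + 33 = 248.
Between band 57 and the ventral margin there are 248 − 57 = 191 bands.
1979 − 191 = 1788 CE.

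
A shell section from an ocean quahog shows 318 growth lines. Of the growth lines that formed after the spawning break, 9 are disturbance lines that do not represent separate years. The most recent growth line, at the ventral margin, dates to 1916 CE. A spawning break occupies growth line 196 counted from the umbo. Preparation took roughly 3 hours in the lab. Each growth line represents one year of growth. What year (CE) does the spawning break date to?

1803 CE

Between growth line 196 and the ventral margin there are 318 − 196 = 122 growth lines.
Removing the 9 false growth lines leaves 122 − 9 = 113 true growth lines beyond the spawning break.
1916 − 113 = 1803 CE.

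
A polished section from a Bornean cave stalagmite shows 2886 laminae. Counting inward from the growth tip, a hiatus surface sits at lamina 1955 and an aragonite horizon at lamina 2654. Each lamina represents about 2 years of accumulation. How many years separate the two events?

2654 − 1955 = 699 laminae lie between the two events.
At 2 years per lamina, 699 × 2 = 1398 years.

1398 years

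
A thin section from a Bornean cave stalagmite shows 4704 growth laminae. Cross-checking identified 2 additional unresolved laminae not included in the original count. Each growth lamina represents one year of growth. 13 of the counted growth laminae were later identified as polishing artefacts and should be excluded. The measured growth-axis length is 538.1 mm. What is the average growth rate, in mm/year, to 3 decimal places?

0.115 mm/year

Correcting the raw count gives 4704 − 13 + 2 = 4693 true growth laminae.
Mean rate = 538.1 mm / 4693 years ≈ 0.115 mm/year.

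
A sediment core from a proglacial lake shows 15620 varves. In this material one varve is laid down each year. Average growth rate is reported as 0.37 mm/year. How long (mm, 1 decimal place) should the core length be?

5779.4 mm

15620 years of growth are recorded.
Predicted length = 0.37 mm/year × 15620 years = 5779.4 mm.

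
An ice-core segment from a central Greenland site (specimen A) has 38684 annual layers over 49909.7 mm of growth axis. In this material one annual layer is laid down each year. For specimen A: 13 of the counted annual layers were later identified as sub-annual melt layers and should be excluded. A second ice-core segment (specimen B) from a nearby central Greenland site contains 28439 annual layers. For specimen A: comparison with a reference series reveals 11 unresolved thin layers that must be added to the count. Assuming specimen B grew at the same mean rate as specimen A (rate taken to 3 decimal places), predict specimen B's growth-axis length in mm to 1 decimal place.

36686.3 mm

Specimen A: correcting the raw count gives 38684 − 13 + 11 = 38682 true annual layers.
A: Mean rate = 49909.7 mm / 38682 years ≈ 1.290 mm per year.
Length of B = 1.290 × 28439 = 36686.3 mm.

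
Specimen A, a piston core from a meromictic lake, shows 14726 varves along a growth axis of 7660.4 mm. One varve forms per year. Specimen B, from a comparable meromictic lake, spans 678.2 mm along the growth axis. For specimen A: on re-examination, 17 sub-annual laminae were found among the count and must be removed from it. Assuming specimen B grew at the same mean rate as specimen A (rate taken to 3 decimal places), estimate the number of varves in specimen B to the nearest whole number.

Specimen A: true varve count = 14726 − 17 = 14709.
A: Extension rate ≈ 7660.4 / 14709 = 0.521 mm/year.
B spans 678.2 / 0.521 = 1301.73 years ≈ 1302 varves.

1302 varves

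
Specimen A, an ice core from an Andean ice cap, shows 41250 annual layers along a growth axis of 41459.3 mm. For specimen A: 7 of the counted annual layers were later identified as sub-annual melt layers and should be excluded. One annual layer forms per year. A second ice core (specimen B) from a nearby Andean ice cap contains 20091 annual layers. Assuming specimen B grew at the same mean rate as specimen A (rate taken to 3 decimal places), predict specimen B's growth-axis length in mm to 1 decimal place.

20191.5 mm

Specimen A: adjusted count: 41250 − 7 = 41243 annual layers.
A: Extension rate ≈ 41459.3 / 41243 = 1.005 mm/year.
Length of B = 1.005 × 20091 = 20191.5 mm.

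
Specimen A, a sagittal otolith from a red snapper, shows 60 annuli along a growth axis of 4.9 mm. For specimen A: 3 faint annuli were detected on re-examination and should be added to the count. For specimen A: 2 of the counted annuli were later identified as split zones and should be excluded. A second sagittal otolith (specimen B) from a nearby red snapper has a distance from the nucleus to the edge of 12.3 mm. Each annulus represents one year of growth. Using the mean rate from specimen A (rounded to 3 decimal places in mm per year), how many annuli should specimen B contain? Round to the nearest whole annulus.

Specimen A: correcting the raw count gives 60 − 2 + 3 = 61 true annuli.
A: Extension rate ≈ 4.9 / 61 = 0.080 mm/yr.
For B, 12.3 / 0.080 = 153.75 years ≈ 154 annuli.

154 annuli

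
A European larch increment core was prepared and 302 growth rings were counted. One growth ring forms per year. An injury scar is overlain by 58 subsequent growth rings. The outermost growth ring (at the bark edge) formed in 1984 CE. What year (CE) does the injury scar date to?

There are 58 growth rings younger than the injury scar.
The growth ring at the bark edge is 1984 CE, so the injury scar dates to 1984 − 58 = 1926 CE.

1926 CE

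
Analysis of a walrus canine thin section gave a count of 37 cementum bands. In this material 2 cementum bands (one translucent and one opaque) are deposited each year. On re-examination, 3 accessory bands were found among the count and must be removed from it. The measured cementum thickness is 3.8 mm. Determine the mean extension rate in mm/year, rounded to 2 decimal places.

Correcting the raw count gives 37 − 3 = 34 true cementum bands.
With 2 cementum bands per year, 34 / 2 = 17 years.
3.8 mm over 17 years gives 3.8 / 17 ≈ 0.22 mm/year.

0.22 mm/year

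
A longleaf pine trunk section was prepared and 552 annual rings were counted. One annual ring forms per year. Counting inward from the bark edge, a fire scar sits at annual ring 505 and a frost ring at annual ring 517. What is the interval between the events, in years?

Separation: 517 − 505 = 12 annual rings.
That is 12 years at one annual ring per year.

12 years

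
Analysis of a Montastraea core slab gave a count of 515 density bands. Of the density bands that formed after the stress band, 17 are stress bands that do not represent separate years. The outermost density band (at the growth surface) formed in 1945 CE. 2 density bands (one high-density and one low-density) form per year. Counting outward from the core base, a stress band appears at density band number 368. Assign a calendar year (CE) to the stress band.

Between density band 368 and the growth surface there are 515 − 368 = 147 density bands.
147 − 17 false = 130 true density bands after the stress band.
With 2 density bands per year, 130 / 2 = 65 years.
The density band at the growth surface is 1945 CE, so the stress band dates to 1945 − 65 = 1880 CE.

1880 CE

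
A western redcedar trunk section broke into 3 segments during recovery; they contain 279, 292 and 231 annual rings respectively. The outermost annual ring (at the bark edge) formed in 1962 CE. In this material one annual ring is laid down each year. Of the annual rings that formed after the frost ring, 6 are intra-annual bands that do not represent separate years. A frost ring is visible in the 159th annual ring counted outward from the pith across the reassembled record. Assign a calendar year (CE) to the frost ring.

1325 CE

Total annual rings = 279 + 292 + 231 = 802.
Between annual ring 159 and the bark edge there are 802 − 159 = 643 annual rings.
Removing the 6 false annual rings leaves 643 − 6 = 637 true annual rings beyond the frost ring.
The annual ring at the bark edge is 1962 CE, so the frost ring dates to 1962 − 637 = 1325 CE.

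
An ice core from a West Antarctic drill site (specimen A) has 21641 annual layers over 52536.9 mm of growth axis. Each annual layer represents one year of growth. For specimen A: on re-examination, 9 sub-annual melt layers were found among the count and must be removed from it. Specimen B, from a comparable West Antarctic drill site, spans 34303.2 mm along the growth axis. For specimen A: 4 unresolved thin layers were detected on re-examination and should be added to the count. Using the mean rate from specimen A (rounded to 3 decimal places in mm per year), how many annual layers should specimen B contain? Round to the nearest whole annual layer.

14128 annual layers

Specimen A: after corrections the count is 21641 − 9 + 4 = 21636 annual layers.
A: 52536.9 mm over 21636 years gives 52536.9 / 21636 ≈ 2.428 mm/year.
B spans 34303.2 / 2.428 = 14128.17 years ≈ 14128 annual layers.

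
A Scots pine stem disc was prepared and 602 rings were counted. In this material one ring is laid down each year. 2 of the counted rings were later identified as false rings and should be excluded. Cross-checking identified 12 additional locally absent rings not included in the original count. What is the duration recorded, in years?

612 years

After corrections the count is 602 − 2 + 12 = 612 rings.
One ring per year makes the duration 612 years.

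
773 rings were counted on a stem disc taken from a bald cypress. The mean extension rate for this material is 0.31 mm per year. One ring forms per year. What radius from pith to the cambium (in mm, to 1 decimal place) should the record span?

239.6 mm

The record spans 773 years at 0.31 mm per year.
773 years at 0.31 mm/year gives 0.31 × 773 = 239.6 mm.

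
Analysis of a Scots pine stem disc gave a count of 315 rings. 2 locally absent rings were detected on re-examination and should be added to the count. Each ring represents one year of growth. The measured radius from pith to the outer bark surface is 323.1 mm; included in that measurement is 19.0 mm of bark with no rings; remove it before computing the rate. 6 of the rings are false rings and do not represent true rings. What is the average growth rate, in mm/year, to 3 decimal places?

0.978 mm/year

Adjusted count: 315 − 6 + 2 = 311 rings.
The growth record spans 323.1 − 19.0 = 304.1 mm.
Extension rate ≈ 304.1 / 311 = 0.978 mm/year.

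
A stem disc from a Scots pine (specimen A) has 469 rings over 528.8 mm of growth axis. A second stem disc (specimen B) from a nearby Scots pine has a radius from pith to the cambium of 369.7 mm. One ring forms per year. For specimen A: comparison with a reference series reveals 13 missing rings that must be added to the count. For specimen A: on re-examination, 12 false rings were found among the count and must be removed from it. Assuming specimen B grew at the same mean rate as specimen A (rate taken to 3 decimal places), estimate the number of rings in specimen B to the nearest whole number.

Specimen A: adjusted count: 469 − 12 + 13 = 470 rings.
A: Mean rate = 528.8 mm / 470 years ≈ 1.125 mm/yr.
B spans 369.7 / 1.125 = 328.62 years ≈ 329 rings.

329 rings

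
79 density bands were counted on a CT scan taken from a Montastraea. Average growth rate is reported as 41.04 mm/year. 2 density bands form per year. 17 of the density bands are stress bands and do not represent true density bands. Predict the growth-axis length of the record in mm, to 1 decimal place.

1272.2 mm

Correcting the raw count gives 79 − 17 = 62 true density bands.
Dividing by 2 density bands per year: 62 / 2 = 31 years.
Length ≈ 41.04 × 31 = 1272.2 mm.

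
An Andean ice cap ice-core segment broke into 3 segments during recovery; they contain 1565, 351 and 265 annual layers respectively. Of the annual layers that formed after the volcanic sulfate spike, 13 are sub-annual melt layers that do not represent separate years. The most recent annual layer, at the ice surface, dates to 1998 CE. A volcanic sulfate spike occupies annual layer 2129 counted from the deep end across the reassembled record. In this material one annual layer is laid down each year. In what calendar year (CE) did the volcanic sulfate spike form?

1959 CE

Total annual layers = 1565 + 351 + 265 = 2181.
Between annual layer 2129 and the ice surface there are 2181 − 2129 = 52 annual layers.
Excluding 13 false annual layers: 52 − 13 = 39.
Counting back 39 years from 1998 CE places the volcanic sulfate spike in 1998 − 39 = 1959 CE.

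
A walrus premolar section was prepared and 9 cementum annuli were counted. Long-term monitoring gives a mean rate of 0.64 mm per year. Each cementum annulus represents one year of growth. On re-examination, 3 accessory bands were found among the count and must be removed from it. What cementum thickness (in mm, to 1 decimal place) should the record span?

Correcting the raw count gives 9 − 3 = 6 true cementum annuli.
Length ≈ 0.64 × 6 = 3.8 mm.

3.8 mm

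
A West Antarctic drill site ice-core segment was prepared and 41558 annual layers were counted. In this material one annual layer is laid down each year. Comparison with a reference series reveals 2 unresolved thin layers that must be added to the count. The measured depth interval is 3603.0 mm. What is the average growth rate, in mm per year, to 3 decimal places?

Adjusted count: 41558 + 2 = 41560 annual layers.
Extension rate ≈ 3603.0 / 41560 = 0.087 mm per year.

0.087 mm per year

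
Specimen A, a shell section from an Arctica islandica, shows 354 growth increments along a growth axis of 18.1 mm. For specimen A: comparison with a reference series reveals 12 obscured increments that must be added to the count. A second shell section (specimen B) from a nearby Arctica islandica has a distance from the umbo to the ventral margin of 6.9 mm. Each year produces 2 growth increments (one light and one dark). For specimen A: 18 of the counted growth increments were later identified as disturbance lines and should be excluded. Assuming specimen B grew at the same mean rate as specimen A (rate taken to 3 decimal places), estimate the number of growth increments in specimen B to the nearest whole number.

Specimen A: correcting the raw count gives 354 − 18 + 12 = 348 true growth increments.
Specimen A: dividing by 2 growth increments per year: 348 / 2 = 174 years.
A: Mean rate = 18.1 mm / 174 years ≈ 0.104 mm/year.
Specimen B: 6.9 mm / 0.104 mm per year = 66.35 years; at 2 growth increments per year that is 66.35 × 2 ≈ 133 growth increments.

133 growth increments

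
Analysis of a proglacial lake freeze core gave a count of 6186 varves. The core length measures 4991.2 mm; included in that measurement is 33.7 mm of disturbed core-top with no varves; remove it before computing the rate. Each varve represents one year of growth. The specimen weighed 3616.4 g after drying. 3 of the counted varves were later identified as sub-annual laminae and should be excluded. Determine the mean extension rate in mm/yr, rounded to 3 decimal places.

0.802 mm/yr

Adjusted count: 6186 − 3 = 6183 varves.
The growth record spans 4991.2 − 33.7 = 4957.5 mm.
Extension rate ≈ 4957.5 / 6183 = 0.802 mm/yr.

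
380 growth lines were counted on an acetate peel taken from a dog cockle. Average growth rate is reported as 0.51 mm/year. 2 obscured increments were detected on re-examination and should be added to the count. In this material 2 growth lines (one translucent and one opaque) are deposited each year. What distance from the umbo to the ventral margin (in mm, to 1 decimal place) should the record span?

Adjusted count: 380 + 2 = 382 growth lines.
With 2 growth lines per year, 382 / 2 = 191 years.
Predicted length = 0.51 mm/year × 191 years = 97.4 mm.

97.4 mm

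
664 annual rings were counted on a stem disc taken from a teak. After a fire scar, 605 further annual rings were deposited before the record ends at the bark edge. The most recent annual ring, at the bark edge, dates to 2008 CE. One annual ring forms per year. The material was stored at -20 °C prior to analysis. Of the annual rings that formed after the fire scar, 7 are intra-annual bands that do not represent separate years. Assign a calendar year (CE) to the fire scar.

1410 CE

605 annual rings post-date the fire scar.
Excluding 7 false annual rings: 605 − 7 = 598.
Counting back 598 years from 2008 CE places the fire scar in 2008 − 598 = 1410 CE.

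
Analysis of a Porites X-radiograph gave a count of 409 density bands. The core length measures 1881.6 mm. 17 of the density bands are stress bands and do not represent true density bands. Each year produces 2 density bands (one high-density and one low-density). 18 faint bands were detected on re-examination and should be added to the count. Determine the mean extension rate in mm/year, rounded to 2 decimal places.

9.18 mm/year

True density band count = 409 − 17 + 18 = 410.
410 density bands at 2 per year is 410 / 2 = 205 years.
1881.6 mm over 205 years gives 1881.6 / 205 ≈ 9.18 mm/year.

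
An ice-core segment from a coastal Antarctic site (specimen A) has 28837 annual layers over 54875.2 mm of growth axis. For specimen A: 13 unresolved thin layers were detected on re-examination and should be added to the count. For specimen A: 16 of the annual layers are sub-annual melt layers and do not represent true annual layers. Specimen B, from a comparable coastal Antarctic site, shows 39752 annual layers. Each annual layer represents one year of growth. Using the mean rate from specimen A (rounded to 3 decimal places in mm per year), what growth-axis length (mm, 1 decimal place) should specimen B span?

75648.1 mm

Specimen A: true annual layer count = 28837 − 16 + 13 = 28834.
A: 54875.2 mm over 28834 years gives 54875.2 / 28834 ≈ 1.903 mm per year.
Length of B = 1.903 × 39752 = 75648.1 mm.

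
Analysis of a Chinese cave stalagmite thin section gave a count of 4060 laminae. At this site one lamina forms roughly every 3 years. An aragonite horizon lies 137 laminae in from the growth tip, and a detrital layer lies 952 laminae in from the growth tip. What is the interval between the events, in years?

Separation: 952 − 137 = 815 laminae.
At 3 years per lamina, 815 × 3 = 2445 years.

2445 years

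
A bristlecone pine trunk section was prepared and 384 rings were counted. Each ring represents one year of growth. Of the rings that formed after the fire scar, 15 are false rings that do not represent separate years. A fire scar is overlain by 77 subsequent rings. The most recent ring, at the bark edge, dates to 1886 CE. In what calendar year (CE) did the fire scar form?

1824 CE

77 rings formed after the fire scar.
Excluding 15 false rings: 77 − 15 = 62.
1886 − 62 = 1824 CE.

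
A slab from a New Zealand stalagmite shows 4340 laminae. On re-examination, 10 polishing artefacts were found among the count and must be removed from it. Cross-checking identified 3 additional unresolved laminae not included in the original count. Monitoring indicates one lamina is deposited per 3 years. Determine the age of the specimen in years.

After corrections the count is 4340 − 10 + 3 = 4333 laminae.
4333 laminae at 3 years each span 4333 × 3 = 12999 years.

12999 yr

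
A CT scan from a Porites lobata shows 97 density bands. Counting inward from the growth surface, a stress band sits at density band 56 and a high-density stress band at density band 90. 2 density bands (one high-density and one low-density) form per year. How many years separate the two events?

17 years

The two markers are separated by 90 − 56 = 34 density bands.
34 density bands at 2 per year is 34 / 2 = 17 years.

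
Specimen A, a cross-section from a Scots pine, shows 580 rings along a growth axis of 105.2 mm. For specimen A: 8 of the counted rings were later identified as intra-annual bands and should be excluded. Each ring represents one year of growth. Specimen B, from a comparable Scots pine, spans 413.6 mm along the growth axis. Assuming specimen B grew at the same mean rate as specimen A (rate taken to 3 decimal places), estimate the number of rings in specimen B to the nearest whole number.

Specimen A: true ring count = 580 − 8 = 572.
A: Extension rate ≈ 105.2 / 572 = 0.184 mm/year.
For B, 413.6 / 0.184 = 2247.83 years ≈ 2248 rings.

2248 rings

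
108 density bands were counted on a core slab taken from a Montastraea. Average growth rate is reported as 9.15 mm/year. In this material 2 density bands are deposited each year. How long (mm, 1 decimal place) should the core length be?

494.1 mm

108 density bands at 2 per year is 108 / 2 = 54 years.
Predicted length = 9.15 mm/year × 54 years = 494.1 mm.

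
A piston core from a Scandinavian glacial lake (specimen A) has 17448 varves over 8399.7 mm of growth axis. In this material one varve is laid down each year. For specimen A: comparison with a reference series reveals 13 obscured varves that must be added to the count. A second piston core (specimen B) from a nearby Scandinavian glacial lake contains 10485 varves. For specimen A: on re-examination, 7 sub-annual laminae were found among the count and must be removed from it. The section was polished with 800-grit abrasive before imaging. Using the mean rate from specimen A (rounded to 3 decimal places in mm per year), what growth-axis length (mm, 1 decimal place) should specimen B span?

5043.3 mm

Specimen A: correcting the raw count gives 17448 − 7 + 13 = 17454 true varves.
A: Extension rate ≈ 8399.7 / 17454 = 0.481 mm per year.
Length of B = 0.481 × 10485 = 5043.3 mm.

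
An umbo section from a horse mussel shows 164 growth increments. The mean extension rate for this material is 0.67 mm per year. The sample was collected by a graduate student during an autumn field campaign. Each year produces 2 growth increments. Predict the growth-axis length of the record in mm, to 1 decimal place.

54.9 mm

Dividing by 2 growth increments per year: 164 / 2 = 82 years.
Predicted length = 0.67 mm/year × 82 years = 54.9 mm.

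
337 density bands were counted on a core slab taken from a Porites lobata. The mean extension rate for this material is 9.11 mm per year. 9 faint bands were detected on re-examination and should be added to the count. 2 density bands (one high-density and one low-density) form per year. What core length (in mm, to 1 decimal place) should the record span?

Adjusted count: 337 + 9 = 346 density bands.
With 2 density bands per year, 346 / 2 = 173 years.
Predicted length = 9.11 mm/year × 173 years = 1576.0 mm.

1576.0 mm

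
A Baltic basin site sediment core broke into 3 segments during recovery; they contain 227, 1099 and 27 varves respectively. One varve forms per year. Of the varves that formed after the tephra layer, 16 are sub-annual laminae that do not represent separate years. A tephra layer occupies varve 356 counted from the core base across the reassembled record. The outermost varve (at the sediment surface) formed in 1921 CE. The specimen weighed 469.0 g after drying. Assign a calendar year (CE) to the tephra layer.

940 CE

Total varves = 227 + 1099 + 27 = 1353.
Between varve 356 and the sediment surface there are 1353 − 356 = 997 varves.
997 − 16 false = 981 true varves after the tephra layer.
1921 − 981 = 940 CE.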